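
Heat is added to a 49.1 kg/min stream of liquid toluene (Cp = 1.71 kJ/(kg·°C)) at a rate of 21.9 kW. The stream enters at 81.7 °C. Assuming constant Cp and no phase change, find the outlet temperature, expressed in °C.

Q = 21.9 kW = 1314 kJ/min
ΔT = Q/(ṁ·Cp) = 1314/(49.1×1.71) = 15.65 K
T_out = 81.7 + 15.65 = 97.35 °C

T_out = 97.4 °C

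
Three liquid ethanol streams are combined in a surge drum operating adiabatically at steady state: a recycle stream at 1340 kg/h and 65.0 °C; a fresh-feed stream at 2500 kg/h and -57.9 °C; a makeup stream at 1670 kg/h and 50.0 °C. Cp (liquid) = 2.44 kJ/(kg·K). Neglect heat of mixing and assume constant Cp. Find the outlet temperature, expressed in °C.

Energy balance with Q = 0: Σ ṁᵢCp,ᵢ(T_out − Tᵢ) = 0
Σ ṁᵢCp,ᵢTᵢ = 1340×2.44×65.0 + 2500×2.44×-57.9 + 1670×2.44×50.0 = 63074
Σ ṁᵢCp,ᵢ = 1340×2.44 + 2500×2.44 + 1670×2.44 = 13444
T_out = 63074 / 13444 = 4.6915 °C

T_out = 4.69 °C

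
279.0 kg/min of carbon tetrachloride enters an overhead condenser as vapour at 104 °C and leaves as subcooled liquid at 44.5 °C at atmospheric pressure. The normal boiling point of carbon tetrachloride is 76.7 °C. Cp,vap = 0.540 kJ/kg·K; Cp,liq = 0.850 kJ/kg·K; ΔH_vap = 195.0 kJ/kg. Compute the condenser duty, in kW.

Q_c = 1100 kW

vapour 104→76.7 °C: -14.742 kJ/kg
condensation at 76.7 °C: -195 kJ/kg
liquid 76.7→44.5 °C: -27.37 kJ/kg
Δh = -14.742 + -195 + -27.37 = -237.11 kJ/kg
Q = ṁ·Δh = 279.0 kg/min × -237.11 kJ/kg = -66154 kJ/min
|Q| = 1102.6 kW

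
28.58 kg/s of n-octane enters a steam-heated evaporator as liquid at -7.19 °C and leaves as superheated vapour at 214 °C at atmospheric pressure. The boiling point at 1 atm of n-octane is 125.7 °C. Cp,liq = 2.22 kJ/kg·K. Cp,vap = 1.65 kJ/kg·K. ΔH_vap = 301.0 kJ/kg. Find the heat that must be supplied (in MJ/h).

Q = 76300 MJ/h

liquid -7.19→125.7 °C: 295.02 kJ/kg
vaporisation at 125.7 °C: 301 kJ/kg
vapour 125.7→214 °C: 145.69 kJ/kg
Δh = 295.02 + 301 + 145.69 = 741.71 kJ/kg
Q = ṁ·Δh = 28.58 kg/s × 741.71 kJ/kg = 21198 kJ/s
|Q| = 21198 kW = 76313 MJ/h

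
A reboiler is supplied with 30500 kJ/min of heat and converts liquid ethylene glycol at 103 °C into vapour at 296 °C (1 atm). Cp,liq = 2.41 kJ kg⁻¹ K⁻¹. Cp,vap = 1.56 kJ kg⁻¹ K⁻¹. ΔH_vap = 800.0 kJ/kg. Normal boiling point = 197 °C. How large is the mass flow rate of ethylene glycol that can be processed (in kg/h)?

ṁ = 1550 kg/h

Δh = 2.41×(197−103) + 800.0 + 1.56×(296−197) = 1181 kJ/kg
Q = 30500 kJ/min = 508.33 kJ/s = 1.83e+06 kJ/h
ṁ = Q/Δh = 1.83e+06 / 1181 = 1549.6 kg/h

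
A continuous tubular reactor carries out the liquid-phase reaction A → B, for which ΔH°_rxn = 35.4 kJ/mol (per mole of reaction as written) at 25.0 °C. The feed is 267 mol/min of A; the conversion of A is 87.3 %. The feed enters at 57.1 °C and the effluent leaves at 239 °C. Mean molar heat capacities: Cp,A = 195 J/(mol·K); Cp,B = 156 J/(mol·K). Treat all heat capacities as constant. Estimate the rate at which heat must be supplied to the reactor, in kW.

Extent of reaction ξ = 0.873 × 267 = 233.09 mol/min
Reaction term: ξ·ΔH°_rxn = 233.09 × 35.4 = 8251.4 kJ/min
Sensible, feed 57.1→25 °C: -1671.3 kJ/min
Outlet flows (mol/min): A 33.909, B 233.09
Sensible, products 25→239 °C: 9196.5 kJ/min
Q = ΔH = 15777 kJ/min = 262.94 kW
Heat supplied = 262.94 kW

Q_in = 263 kW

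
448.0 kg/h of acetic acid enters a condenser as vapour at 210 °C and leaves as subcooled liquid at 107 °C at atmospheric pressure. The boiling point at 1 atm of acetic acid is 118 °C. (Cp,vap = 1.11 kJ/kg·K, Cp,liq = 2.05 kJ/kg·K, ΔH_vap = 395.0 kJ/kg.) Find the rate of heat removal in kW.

Q_c = 64.7 kW

vapour 210→118 °C: -102.12 kJ/kg
condensation at 118 °C: -395 kJ/kg
liquid 118→107 °C: -22.55 kJ/kg
Δh = -102.12 + -395 + -22.55 = -519.67 kJ/kg
Q = ṁ·Δh = 448.0 kg/h × -519.67 kJ/kg = -232810 kJ/h
|Q| = 64.67 kW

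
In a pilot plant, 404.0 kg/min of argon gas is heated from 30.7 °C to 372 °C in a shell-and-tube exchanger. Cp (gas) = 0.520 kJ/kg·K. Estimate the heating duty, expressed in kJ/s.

Q = ṁ·Cp·ΔT = 404.0 × 0.520 × (372 − 30.7) = 71700 kJ/min
Converting: 71700 / 60 s = 1195 kW

Q = 1200 kJ/s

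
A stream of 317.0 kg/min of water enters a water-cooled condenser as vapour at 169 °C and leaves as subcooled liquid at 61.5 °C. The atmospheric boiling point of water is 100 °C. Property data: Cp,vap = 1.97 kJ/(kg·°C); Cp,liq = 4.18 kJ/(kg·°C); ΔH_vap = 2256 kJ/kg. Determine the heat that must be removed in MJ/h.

vapour 169→100 °C: -135.93 kJ/kg
condensation at 100 °C: -2256 kJ/kg
liquid 100→61.5 °C: -160.93 kJ/kg
Δh = -135.93 + -2256 + -160.93 = -2552.9 kJ/kg
Q = ṁ·Δh = 317.0 kg/min × -2552.9 kJ/kg = -809260 kJ/min
|Q| = 13488 kW = 48555 MJ/h

Q_c = 48600 MJ/h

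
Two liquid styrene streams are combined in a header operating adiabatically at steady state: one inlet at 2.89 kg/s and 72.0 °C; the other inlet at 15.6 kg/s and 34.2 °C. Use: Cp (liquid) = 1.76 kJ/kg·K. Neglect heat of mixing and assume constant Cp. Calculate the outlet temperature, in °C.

T_out = 40.1 °C

Adiabatic, steady state ⇒ Σ ṁᵢCp,ᵢ(T_out − Tᵢ) = 0
Σ ṁᵢCp,ᵢTᵢ = 2.89×1.76×72.0 + 15.6×1.76×34.2 = 1305.2
Σ ṁᵢCp,ᵢ = 2.89×1.76 + 15.6×1.76 = 32.542
T_out = 1305.2 / 32.542 = 40.108 °C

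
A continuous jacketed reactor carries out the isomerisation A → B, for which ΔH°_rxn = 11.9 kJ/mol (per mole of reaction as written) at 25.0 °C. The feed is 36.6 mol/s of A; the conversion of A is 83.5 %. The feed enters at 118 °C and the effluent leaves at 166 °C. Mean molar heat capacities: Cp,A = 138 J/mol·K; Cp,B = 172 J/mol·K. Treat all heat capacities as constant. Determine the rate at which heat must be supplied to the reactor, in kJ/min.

Q_in = 45200 kJ/min

Extent of reaction ξ = 0.835 × 36.6 = 30.561 mol/s
Reaction term: ξ·ΔH°_rxn = 30.561 × 11.9 = 363.68 kJ/s
Sensible, feed 118→25 °C: -469.72 kJ/s
Outlet flows (mol/s): A 6.039, B 30.561
Sensible, products 25→166 °C: 858.67 kJ/s
Q = ΔH = 752.62 kJ/s = 752.62 kW
Heat supplied = 45157 kJ/min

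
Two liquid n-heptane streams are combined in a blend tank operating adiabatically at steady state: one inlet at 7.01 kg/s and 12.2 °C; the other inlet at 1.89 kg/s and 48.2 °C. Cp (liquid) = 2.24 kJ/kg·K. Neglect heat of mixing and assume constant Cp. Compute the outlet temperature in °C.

T_out = 19.8 °C

No heat crosses the boundary, so H_out = H_in.
T_out = Σ ṁᵢCp,ᵢTᵢ / Σ ṁᵢCp,ᵢ
      = 395.63 / 19.936 = 19.845 °C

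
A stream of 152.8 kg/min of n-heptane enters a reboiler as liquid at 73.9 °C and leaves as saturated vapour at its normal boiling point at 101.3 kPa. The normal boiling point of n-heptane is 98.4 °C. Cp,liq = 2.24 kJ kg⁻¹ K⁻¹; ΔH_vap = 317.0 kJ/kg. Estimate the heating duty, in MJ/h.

liquid 73.9→98.4 °C: 54.88 kJ/kg
vaporisation at 98.4 °C: 317 kJ/kg
Δh = 54.88 + 317 = 371.88 kJ/kg
Q = ṁ·Δh = 152.8 kg/min × 371.88 kJ/kg = 56823 kJ/min
|Q| = 947.05 kW = 3409.4 MJ/h

Q = 3410 MJ/h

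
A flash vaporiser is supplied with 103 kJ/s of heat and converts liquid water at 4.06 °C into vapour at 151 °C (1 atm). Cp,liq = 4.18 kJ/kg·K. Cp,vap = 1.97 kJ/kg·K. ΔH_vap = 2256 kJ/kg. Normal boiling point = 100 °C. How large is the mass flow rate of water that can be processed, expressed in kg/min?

Δh = 4.18×(100−4.06) + 2256 + 1.97×(151−100) = 2757.5 kJ/kg
Q = 103 kJ/s = 103 kJ/s = 6180 kJ/min
ṁ = Q/Δh = 6180 / 2757.5 = 2.2412 kg/min

ṁ = 2.24 kg/min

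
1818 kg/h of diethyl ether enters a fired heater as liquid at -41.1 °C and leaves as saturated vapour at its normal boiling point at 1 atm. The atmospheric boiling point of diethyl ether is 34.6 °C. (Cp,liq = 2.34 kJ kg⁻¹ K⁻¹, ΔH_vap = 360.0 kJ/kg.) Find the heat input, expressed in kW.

liquid -41.1→34.6 °C: 177.14 kJ/kg
vaporisation at 34.6 °C: 360 kJ/kg
Δh = 177.14 + 360 = 537.14 kJ/kg
Q = ṁ·Δh = 1818 kg/h × 537.14 kJ/kg = 976520 kJ/h
|Q| = 271.25 kW

Q = 271 kW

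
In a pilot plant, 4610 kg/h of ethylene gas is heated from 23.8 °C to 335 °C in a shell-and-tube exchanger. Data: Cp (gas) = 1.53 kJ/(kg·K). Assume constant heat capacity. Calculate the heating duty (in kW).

Q = 610 kW

Q = ṁ·Cp·ΔT = 4610 × 1.53 × (335 − 23.8) = 2.195e+06 kJ/h
Converting: 2.195e+06 / 3600 s = 609.72 kW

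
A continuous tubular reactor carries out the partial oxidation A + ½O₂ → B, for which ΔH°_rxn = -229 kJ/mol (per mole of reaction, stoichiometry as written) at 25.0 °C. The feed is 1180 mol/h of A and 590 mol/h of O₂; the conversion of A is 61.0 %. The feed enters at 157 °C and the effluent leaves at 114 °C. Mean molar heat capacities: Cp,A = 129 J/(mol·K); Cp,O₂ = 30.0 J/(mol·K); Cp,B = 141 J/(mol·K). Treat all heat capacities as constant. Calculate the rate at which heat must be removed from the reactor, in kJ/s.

Q_out = 47.9 kJ/s

Extent of reaction ξ = 0.610 × 1180 = 719.8 mol/h
Reaction term: ξ·ΔH°_rxn = 719.8 × -229 = -164830 kJ/h
Sensible, feed 157→25 °C: -22429 kJ/h
Outlet flows (mol/h): A 460.2, O₂ 230.1, B 719.8
Sensible, products 25→114 °C: 14931 kJ/h
Q = ΔH = -172330 kJ/h = -47.87 kW
Heat removed = 47.87 kJ/s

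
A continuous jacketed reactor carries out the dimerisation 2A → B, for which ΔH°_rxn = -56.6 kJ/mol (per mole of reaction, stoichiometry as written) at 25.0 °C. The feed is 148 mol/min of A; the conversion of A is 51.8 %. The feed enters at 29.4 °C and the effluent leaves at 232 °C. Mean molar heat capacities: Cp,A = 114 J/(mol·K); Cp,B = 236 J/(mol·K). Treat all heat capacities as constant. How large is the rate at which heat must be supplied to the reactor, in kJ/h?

Q_in = 78700 kJ/h

Extent of reaction ξ = 0.518 × 148 / 2 = 38.332 mol/min
Reaction term: ξ·ΔH°_rxn = 38.332 × -56.6 = -2169.6 kJ/min
Sensible, feed 29.4→25 °C: -74.237 kJ/min
Outlet flows (mol/min): A 71.336, B 38.332
Sensible, products 25→232 °C: 3556 kJ/min
Q = ΔH = 1312.2 kJ/min = 21.869 kW
Heat supplied = 78729 kJ/h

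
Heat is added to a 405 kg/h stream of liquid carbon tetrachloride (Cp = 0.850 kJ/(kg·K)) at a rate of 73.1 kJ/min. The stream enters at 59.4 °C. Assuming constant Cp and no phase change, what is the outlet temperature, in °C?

T_out = 72.1 °C

Q = 73.1 kJ/min = 4386 kJ/h
ΔT = Q/(ṁ·Cp) = 4386/(405×0.850) = 12.741 K
T_out = 59.4 + 12.741 = 72.141 °C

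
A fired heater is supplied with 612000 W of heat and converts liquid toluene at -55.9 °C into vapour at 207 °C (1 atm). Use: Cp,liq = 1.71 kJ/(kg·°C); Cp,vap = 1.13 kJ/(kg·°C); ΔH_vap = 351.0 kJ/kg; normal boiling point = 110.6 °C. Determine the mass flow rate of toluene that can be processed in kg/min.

ṁ = 49.3 kg/min

Δh = 1.71×(110.6−-55.9) + 351.0 + 1.13×(207−110.6) = 744.65 kJ/kg
Q = 612000 W = 612 kJ/s = 36720 kJ/min
ṁ = Q/Δh = 36720 / 744.65 = 49.312 kg/min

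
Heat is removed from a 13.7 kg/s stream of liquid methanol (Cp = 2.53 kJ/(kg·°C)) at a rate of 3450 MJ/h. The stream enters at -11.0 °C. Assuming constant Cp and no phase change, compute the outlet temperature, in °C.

Q = 3450 MJ/h = 958.33 kJ/s
ΔT = Q/(ṁ·Cp) = 958.33/(13.7×2.53) = 27.649 K
T_out = -11.0 − 27.649 = -38.649 °C

T_out = -38.6 °C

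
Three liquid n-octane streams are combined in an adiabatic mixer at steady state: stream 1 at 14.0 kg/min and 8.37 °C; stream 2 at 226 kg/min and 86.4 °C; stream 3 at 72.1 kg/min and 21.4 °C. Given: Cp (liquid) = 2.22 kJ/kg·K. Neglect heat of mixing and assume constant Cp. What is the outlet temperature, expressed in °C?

Adiabatic, steady state ⇒ Σ ṁᵢCp,ᵢ(T_out − Tᵢ) = 0
Σ ṁᵢCp,ᵢTᵢ = 14.0×2.22×8.37 + 226×2.22×86.4 + 72.1×2.22×21.4 = 47034
Σ ṁᵢCp,ᵢ = 14.0×2.22 + 226×2.22 + 72.1×2.22 = 692.86
T_out = 47034 / 692.86 = 67.884 °C

T_out = 67.9 °C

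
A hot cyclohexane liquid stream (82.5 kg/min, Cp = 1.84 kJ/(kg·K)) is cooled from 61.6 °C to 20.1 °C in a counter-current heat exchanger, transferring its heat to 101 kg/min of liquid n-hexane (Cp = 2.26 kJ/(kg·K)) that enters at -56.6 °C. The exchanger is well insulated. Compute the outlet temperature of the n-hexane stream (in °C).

T_c,out = -29.0 °C

Heat released by hot stream: Q = 82.5 × 1.84 × (61.6 − 20.1) = 6299.7 kJ/min
Energy balance on cold side (adiabatic exchanger): Q = ṁ_c·Cp_c·(T_c,out − T_c,in)
T_c,out = -56.6 + 6299.7/(101 × 2.26) = -29.001 °C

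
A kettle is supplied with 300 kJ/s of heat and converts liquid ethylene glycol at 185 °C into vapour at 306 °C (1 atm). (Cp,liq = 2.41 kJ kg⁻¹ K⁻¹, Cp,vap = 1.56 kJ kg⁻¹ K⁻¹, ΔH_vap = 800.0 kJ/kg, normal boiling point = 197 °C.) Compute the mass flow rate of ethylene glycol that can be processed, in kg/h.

ṁ = 1080 kg/h

Δh = 2.41×(197−185) + 800.0 + 1.56×(306−197) = 998.96 kJ/kg
Q = 300 kJ/s = 300 kJ/s = 1.08e+06 kJ/h
ṁ = Q/Δh = 1.08e+06 / 998.96 = 1081.1 kg/h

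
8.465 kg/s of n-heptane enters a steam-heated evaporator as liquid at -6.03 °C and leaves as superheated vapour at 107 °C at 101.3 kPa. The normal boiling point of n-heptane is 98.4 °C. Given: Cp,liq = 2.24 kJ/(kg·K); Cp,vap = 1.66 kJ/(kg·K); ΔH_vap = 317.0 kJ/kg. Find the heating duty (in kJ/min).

Q = 287000 kJ/min

liquid -6.03→98.4 °C: 233.92 kJ/kg
vaporisation at 98.4 °C: 317 kJ/kg
vapour 98.4→107 °C: 14.276 kJ/kg
Δh = 233.92 + 317 + 14.276 = 565.2 kJ/kg
Q = ṁ·Δh = 8.465 kg/s × 565.2 kJ/kg = 4784.4 kJ/s
|Q| = 4784.4 kW = 287060 kJ/min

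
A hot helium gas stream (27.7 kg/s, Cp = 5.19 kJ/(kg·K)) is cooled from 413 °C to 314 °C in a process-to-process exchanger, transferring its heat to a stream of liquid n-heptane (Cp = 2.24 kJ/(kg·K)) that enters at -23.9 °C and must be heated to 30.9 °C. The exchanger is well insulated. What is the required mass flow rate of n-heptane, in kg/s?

ṁ_c = 116 kg/s

Heat released by hot stream: Q = 27.7 × 5.19 × (413 − 314) = 14233 kJ/s
Energy balance on cold side (adiabatic exchanger): Q = ṁ_c·Cp_c·(T_c,out − T_c,in)
ṁ_c = 14233 / [2.24 × (30.9 − -23.9)] = 115.95 kg/s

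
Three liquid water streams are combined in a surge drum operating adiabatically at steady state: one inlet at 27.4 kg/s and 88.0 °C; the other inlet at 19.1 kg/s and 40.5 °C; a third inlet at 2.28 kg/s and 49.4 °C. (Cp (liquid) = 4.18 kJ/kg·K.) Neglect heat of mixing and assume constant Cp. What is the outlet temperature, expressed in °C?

Energy balance with Q = 0: Σ ṁᵢCp,ᵢ(T_out − Tᵢ) = 0
Σ ṁᵢCp,ᵢTᵢ = 27.4×4.18×88.0 + 19.1×4.18×40.5 + 2.28×4.18×49.4 = 13783
Σ ṁᵢCp,ᵢ = 27.4×4.18 + 19.1×4.18 + 2.28×4.18 = 203.9
T_out = 13783 / 203.9 = 67.597 °C

T_out = 67.6 °C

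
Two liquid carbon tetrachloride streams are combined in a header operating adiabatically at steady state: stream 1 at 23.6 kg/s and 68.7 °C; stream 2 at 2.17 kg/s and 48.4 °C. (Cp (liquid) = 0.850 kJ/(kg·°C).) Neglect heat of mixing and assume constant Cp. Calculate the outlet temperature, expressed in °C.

T_out = 67.0 °C

Adiabatic, steady state ⇒ Σ ṁᵢCp,ᵢ(T_out − Tᵢ) = 0
T_out = Σ ṁᵢCp,ᵢTᵢ / Σ ṁᵢCp,ᵢ
      = 1467.4 / 21.905 = 66.991 °C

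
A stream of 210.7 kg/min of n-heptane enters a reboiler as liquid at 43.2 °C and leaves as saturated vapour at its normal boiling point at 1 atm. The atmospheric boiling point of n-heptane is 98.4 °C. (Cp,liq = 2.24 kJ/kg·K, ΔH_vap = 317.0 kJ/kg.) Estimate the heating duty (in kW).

Q = 1550 kW

liquid 43.2→98.4 °C: 123.65 kJ/kg
vaporisation at 98.4 °C: 317 kJ/kg
Δh = 123.65 + 317 = 440.65 kJ/kg
Q = ṁ·Δh = 210.7 kg/min × 440.65 kJ/kg = 92845 kJ/min
|Q| = 1547.4 kW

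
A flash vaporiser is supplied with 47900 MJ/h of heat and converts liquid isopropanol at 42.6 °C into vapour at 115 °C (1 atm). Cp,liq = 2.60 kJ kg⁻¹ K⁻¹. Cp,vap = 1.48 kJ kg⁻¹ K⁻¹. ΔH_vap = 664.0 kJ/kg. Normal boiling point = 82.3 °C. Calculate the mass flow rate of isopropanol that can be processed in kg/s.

Δh = 2.60×(82.3−42.6) + 664.0 + 1.48×(115−82.3) = 815.62 kJ/kg
Q = 47900 MJ/h = 13306 kJ/s = 13306 kJ/s
ṁ = Q/Δh = 13306 / 815.62 = 16.314 kg/s

ṁ = 16.3 kg/s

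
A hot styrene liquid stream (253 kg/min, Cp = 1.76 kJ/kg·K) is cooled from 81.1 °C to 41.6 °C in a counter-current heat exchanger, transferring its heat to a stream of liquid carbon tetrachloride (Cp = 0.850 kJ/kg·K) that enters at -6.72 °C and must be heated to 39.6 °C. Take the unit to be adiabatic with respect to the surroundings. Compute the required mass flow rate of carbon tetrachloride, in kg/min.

Heat released by hot stream: Q = 253 × 1.76 × (81.1 − 41.6) = 17589 kJ/min
Energy balance on cold side (adiabatic exchanger): Q = ṁ_c·Cp_c·(T_c,out − T_c,in)
ṁ_c = 17589 / [0.850 × (39.6 − -6.72)] = 446.73 kg/min

ṁ_c = 447 kg/min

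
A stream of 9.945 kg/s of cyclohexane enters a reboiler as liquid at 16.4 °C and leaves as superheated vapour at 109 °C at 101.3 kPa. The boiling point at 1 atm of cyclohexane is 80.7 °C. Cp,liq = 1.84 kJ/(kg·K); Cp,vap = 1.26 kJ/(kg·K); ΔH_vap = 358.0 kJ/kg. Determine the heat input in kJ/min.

Q = 305000 kJ/min

liquid 16.4→80.7 °C: 118.31 kJ/kg
vaporisation at 80.7 °C: 358 kJ/kg
vapour 80.7→109 °C: 35.658 kJ/kg
Δh = 118.31 + 358 + 35.658 = 511.97 kJ/kg
Q = ṁ·Δh = 9.945 kg/s × 511.97 kJ/kg = 5091.5 kJ/s
|Q| = 5091.5 kW = 305490 kJ/min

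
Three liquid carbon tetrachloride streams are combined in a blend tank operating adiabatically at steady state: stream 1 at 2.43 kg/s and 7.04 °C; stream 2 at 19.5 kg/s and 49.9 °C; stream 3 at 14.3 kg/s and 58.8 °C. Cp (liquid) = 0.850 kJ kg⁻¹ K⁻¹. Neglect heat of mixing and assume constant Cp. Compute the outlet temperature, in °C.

T_out = 50.5 °C

No heat crosses the boundary, so H_out = H_in.
Σ ṁᵢCp,ᵢTᵢ = 2.43×0.850×7.04 + 19.5×0.850×49.9 + 14.3×0.850×58.8 = 1556.3
Σ ṁᵢCp,ᵢ = 2.43×0.850 + 19.5×0.850 + 14.3×0.850 = 30.796
T_out = 1556.3 / 30.796 = 50.538 °C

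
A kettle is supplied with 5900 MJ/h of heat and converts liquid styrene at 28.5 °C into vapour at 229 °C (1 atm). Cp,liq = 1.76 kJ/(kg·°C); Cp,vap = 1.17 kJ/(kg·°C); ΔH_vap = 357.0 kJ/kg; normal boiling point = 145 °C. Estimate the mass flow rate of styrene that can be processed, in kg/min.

ṁ = 149 kg/min

Δh = 1.76×(145−28.5) + 357.0 + 1.17×(229−145) = 660.32 kJ/kg
Q = 5900 MJ/h = 1638.9 kJ/s = 98333 kJ/min
ṁ = Q/Δh = 98333 / 660.32 = 148.92 kg/min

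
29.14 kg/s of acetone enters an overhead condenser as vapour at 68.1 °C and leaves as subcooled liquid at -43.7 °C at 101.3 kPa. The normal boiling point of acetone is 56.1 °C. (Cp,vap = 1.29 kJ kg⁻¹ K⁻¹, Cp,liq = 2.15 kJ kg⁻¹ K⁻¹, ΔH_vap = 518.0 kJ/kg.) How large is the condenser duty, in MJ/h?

vapour 68.1→56.1 °C: -15.48 kJ/kg
condensation at 56.1 °C: -518 kJ/kg
liquid 56.1→-43.7 °C: -214.57 kJ/kg
Δh = -15.48 + -518 + -214.57 = -748.05 kJ/kg
Q = ṁ·Δh = 29.14 kg/s × -748.05 kJ/kg = -21798 kJ/s
|Q| = 21798 kW = 78473 MJ/h

Q_c = 78500 MJ/h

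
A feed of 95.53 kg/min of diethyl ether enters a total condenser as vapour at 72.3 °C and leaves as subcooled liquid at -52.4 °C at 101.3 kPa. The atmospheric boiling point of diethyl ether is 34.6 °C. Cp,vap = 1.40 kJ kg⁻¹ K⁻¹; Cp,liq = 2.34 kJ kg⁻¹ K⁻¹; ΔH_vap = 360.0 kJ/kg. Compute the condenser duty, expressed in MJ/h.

Q_c = 3530 MJ/h

vapour 72.3→34.6 °C: -52.78 kJ/kg
condensation at 34.6 °C: -360 kJ/kg
liquid 34.6→-52.4 °C: -203.58 kJ/kg
Δh = -52.78 + -360 + -203.58 = -616.36 kJ/kg
Q = ṁ·Δh = 95.53 kg/min × -616.36 kJ/kg = -58881 kJ/min
|Q| = 981.35 kW = 3532.9 MJ/h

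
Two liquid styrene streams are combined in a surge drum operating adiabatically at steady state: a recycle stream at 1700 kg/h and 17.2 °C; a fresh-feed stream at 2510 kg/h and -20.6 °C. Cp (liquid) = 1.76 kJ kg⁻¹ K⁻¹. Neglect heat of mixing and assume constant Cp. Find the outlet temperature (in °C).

T_out = -5.34 °C

Energy balance with Q = 0: Σ ṁᵢCp,ᵢ(T_out − Tᵢ) = 0
T_out = Σ ṁᵢCp,ᵢTᵢ / Σ ṁᵢCp,ᵢ
      = -39540 / 7409.6 = -5.3363 °C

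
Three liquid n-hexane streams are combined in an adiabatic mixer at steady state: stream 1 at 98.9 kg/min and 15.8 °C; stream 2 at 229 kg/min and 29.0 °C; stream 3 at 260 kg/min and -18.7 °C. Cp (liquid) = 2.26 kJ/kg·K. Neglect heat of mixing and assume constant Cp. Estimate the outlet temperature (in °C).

Adiabatic, steady state ⇒ Σ ṁᵢCp,ᵢ(T_out − Tᵢ) = 0
Σ ṁᵢCp,ᵢTᵢ = 98.9×2.26×15.8 + 229×2.26×29.0 + 260×2.26×-18.7 = 7552.1
Σ ṁᵢCp,ᵢ = 98.9×2.26 + 229×2.26 + 260×2.26 = 1328.7
T_out = 7552.1 / 1328.7 = 5.684 °C

T_out = 5.68 °C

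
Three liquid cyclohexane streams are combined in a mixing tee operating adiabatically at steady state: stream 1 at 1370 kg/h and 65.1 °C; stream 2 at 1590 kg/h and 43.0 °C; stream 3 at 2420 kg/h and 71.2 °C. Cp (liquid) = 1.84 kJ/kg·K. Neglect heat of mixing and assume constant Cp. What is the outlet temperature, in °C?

Energy balance with Q = 0: Σ ṁᵢCp,ᵢ(T_out − Tᵢ) = 0
T_out = Σ ṁᵢCp,ᵢTᵢ / Σ ṁᵢCp,ᵢ
      = 606940 / 9899.2 = 61.312 °C

T_out = 61.3 °C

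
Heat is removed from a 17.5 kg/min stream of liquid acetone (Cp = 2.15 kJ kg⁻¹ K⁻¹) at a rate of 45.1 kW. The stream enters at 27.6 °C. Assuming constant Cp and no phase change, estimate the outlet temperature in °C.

T_out = -44.3 °C

Q = 45.1 kW = 2706 kJ/min
ΔT = Q/(ṁ·Cp) = 2706/(17.5×2.15) = 71.92 K
T_out = 27.6 − 71.92 = -44.32 °C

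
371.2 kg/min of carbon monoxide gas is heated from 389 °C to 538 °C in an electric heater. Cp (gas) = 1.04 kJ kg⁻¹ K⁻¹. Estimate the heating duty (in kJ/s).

Q = ṁ·Cp·ΔT = 371.2 × 1.04 × (538 − 389) = 57521 kJ/min
Converting: 57521 / 60 s = 958.69 kW

Q = 959 kJ/s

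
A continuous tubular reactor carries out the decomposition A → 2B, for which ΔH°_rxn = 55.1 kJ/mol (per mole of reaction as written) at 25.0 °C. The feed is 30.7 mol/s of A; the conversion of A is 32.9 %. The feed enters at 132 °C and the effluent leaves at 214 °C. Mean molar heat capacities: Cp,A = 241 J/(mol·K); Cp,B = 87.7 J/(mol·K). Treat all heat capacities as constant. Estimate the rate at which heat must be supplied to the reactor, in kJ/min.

Extent of reaction ξ = 0.329 × 30.7 = 10.1 mol/s
Reaction term: ξ·ΔH°_rxn = 10.1 × 55.1 = 556.53 kJ/s
Sensible, feed 132→25 °C: -791.66 kJ/s
Outlet flows (mol/s): A 20.6, B 20.201
Sensible, products 25→214 °C: 1273.1 kJ/s
Q = ΔH = 1038 kJ/s = 1038 kW
Heat supplied = 62280 kJ/min

Q_in = 62300 kJ/min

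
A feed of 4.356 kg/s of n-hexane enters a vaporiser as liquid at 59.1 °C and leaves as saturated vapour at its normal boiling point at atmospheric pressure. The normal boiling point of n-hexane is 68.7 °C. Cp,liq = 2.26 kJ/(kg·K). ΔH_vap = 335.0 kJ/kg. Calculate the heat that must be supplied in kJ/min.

Q = 93200 kJ/min

liquid 59.1→68.7 °C: 21.696 kJ/kg
vaporisation at 68.7 °C: 335 kJ/kg
Δh = 21.696 + 335 = 356.7 kJ/kg
Q = ṁ·Δh = 4.356 kg/s × 356.7 kJ/kg = 1553.8 kJ/s
|Q| = 1553.8 kW = 93226 kJ/min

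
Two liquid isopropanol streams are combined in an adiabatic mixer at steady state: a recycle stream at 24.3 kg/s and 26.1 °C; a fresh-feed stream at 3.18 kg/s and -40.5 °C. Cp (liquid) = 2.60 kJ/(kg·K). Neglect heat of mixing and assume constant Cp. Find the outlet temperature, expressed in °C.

Adiabatic, steady state ⇒ Σ ṁᵢCp,ᵢ(T_out − Tᵢ) = 0
Σ ṁᵢCp,ᵢTᵢ = 24.3×2.60×26.1 + 3.18×2.60×-40.5 = 1314.1
Σ ṁᵢCp,ᵢ = 24.3×2.60 + 3.18×2.60 = 71.448
T_out = 1314.1 / 71.448 = 18.393 °C

T_out = 18.4 °C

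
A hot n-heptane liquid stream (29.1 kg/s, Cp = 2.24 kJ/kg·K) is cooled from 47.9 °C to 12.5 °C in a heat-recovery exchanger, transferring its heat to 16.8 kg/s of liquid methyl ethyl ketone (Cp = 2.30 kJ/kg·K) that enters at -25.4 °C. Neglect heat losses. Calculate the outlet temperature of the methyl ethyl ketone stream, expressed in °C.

T_c,out = 34.3 °C

Heat released by hot stream: Q = 29.1 × 2.24 × (47.9 − 12.5) = 2307.5 kJ/s
Energy balance on cold side (adiabatic exchanger): Q = ṁ_c·Cp_c·(T_c,out − T_c,in)
T_c,out = -25.4 + 2307.5/(16.8 × 2.30) = 34.318 °C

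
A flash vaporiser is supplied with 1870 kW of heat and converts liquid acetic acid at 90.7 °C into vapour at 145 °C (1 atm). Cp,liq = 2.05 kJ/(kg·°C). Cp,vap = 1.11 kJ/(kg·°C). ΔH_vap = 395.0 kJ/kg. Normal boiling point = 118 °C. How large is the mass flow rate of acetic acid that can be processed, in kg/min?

Δh = 2.05×(118−90.7) + 395.0 + 1.11×(145−118) = 480.94 kJ/kg
Q = 1870 kW = 1870 kJ/s = 112200 kJ/min
ṁ = Q/Δh = 112200 / 480.94 = 233.3 kg/min

ṁ = 233 kg/min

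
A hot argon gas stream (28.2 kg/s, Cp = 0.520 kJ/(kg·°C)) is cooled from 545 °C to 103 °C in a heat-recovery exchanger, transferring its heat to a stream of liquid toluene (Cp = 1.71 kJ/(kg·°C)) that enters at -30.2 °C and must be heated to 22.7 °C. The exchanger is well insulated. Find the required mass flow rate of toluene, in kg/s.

Heat released by hot stream: Q = 28.2 × 0.520 × (545 − 103) = 6481.5 kJ/s
Energy balance on cold side (adiabatic exchanger): Q = ṁ_c·Cp_c·(T_c,out − T_c,in)
ṁ_c = 6481.5 / [1.71 × (22.7 − -30.2)] = 71.651 kg/s

ṁ_c = 71.7 kg/s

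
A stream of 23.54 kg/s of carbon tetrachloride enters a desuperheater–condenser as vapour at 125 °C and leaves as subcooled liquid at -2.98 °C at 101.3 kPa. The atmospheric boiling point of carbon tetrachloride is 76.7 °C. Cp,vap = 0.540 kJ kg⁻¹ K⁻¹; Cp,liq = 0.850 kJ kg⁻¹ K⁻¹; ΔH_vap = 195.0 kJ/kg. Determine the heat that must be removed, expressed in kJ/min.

Q_c = 408000 kJ/min

vapour 125→76.7 °C: -26.082 kJ/kg
condensation at 76.7 °C: -195 kJ/kg
liquid 76.7→-2.98 °C: -67.728 kJ/kg
Δh = -26.082 + -195 + -67.728 = -288.81 kJ/kg
Q = ṁ·Δh = 23.54 kg/s × -288.81 kJ/kg = -6798.6 kJ/s
|Q| = 6798.6 kW = 407920 kJ/min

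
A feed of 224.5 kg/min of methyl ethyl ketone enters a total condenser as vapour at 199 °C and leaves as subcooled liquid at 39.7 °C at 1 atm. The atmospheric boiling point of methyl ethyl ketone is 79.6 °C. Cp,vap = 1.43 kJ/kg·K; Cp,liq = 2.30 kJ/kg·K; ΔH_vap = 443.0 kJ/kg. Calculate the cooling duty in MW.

vapour 199→79.6 °C: -170.74 kJ/kg
condensation at 79.6 °C: -443 kJ/kg
liquid 79.6→39.7 °C: -91.77 kJ/kg
Δh = -170.74 + -443 + -91.77 = -705.51 kJ/kg
Q = ṁ·Δh = 224.5 kg/min × -705.51 kJ/kg = -158390 kJ/min
|Q| = 2639.8 kW = 2.6398 MW

Q_c = 2.64 MW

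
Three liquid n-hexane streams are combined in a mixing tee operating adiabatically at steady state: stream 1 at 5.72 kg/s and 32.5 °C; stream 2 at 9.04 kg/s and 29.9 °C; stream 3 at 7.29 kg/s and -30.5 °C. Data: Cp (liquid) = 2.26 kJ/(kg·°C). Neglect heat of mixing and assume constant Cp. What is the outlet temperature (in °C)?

Energy balance with Q = 0: Σ ṁᵢCp,ᵢ(T_out − Tᵢ) = 0
Σ ṁᵢCp,ᵢTᵢ = 5.72×2.26×32.5 + 9.04×2.26×29.9 + 7.29×2.26×-30.5 = 528.5
Σ ṁᵢCp,ᵢ = 5.72×2.26 + 9.04×2.26 + 7.29×2.26 = 49.833
T_out = 528.5 / 49.833 = 10.605 °C

T_out = 10.6 °C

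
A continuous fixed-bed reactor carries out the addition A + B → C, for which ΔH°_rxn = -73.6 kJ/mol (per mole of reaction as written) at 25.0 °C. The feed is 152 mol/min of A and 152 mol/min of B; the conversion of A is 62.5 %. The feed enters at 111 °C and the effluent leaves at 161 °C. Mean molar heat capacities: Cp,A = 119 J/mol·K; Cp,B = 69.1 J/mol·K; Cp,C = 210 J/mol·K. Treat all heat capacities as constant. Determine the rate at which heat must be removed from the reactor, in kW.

Q_out = 88.0 kW

Extent of reaction ξ = 0.625 × 152 = 95 mol/min
Reaction term: ξ·ΔH°_rxn = 95 × -73.6 = -6992 kJ/min
Sensible, feed 111→25 °C: -2458.8 kJ/min
Outlet flows (mol/min): A 57, B 57, C 95
Sensible, products 25→161 °C: 4171.4 kJ/min
Q = ΔH = -5279.5 kJ/min = -87.992 kW
Heat removed = 87.992 kW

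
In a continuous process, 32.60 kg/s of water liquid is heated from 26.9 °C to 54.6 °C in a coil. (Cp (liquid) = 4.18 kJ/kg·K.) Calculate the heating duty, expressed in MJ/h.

Q = ṁ·Cp·ΔT = 32.60 × 4.18 × (54.6 − 26.9) = 3774.6 kJ/s
Heating duty = 13589 MJ/h

Q = 13600 MJ/h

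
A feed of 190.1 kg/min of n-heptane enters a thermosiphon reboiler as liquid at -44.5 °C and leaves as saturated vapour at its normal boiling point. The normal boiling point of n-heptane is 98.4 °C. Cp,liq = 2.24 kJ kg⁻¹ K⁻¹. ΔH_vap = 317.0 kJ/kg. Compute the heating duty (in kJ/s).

liquid -44.5→98.4 °C: 320.1 kJ/kg
vaporisation at 98.4 °C: 317 kJ/kg
Δh = 320.1 + 317 = 637.1 kJ/kg
Q = ṁ·Δh = 190.1 kg/min × 637.1 kJ/kg = 121110 kJ/min
|Q| = 2018.5 kW

Q = 2020 kJ/s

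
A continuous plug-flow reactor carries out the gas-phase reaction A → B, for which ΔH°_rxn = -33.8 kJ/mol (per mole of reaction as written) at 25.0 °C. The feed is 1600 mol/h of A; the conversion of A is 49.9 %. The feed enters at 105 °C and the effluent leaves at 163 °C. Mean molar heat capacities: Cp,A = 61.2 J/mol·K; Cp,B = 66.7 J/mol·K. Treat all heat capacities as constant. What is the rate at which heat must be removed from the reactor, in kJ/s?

Extent of reaction ξ = 0.499 × 1600 = 798.4 mol/h
Reaction term: ξ·ΔH°_rxn = 798.4 × -33.8 = -26986 kJ/h
Sensible, feed 105→25 °C: -7833.6 kJ/h
Outlet flows (mol/h): A 801.6, B 798.4
Sensible, products 25→163 °C: 14119 kJ/h
Q = ΔH = -20701 kJ/h = -5.7502 kW
Heat removed = 5.7502 kJ/s

Q_out = 5.75 kJ/s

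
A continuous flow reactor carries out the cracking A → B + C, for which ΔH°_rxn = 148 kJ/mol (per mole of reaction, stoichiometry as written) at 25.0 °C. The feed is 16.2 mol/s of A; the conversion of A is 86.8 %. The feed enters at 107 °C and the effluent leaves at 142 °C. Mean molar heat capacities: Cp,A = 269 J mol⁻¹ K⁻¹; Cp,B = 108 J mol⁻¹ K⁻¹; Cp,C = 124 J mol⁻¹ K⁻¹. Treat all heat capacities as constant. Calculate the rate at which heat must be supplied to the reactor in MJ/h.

Q_in = 7820 MJ/h

Extent of reaction ξ = 0.868 × 16.2 = 14.062 mol/s
Reaction term: ξ·ΔH°_rxn = 14.062 × 148 = 2081.1 kJ/s
Sensible, feed 107→25 °C: -357.34 kJ/s
Outlet flows (mol/s): A 2.1384, B 14.062, C 14.062
Sensible, products 25→142 °C: 448.99 kJ/s
Q = ΔH = 2172.8 kJ/s = 2172.8 kW
Heat supplied = 7822 MJ/h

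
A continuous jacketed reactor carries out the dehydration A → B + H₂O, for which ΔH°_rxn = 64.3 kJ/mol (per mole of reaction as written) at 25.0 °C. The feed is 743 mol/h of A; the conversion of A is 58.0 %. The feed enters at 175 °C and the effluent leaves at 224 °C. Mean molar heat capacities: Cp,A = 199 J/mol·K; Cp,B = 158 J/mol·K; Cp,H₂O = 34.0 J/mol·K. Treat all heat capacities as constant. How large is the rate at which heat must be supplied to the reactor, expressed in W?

Q_in = 9540 W

Extent of reaction ξ = 0.580 × 743 = 430.94 mol/h
Reaction term: ξ·ΔH°_rxn = 430.94 × 64.3 = 27709 kJ/h
Sensible, feed 175→25 °C: -22179 kJ/h
Outlet flows (mol/h): A 312.06, B 430.94, H₂O 430.94
Sensible, products 25→224 °C: 28823 kJ/h
Q = ΔH = 34354 kJ/h = 9.5428 kW
Heat supplied = 9542.8 W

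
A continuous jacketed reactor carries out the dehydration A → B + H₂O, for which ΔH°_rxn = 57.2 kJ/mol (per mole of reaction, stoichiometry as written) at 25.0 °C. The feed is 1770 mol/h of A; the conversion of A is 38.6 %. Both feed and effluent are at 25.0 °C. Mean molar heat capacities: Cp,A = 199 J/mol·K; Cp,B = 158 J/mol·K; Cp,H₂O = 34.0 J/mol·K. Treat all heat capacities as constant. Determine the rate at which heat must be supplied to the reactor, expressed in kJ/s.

Q_in = 10.9 kJ/s

Extent of reaction ξ = 0.386 × 1770 = 683.22 mol/h
Reaction term: ξ·ΔH°_rxn = 683.22 × 57.2 = 39080 kJ/h
Q = ΔH = 39080 kJ/h = 10.856 kW
Heat supplied = 10.856 kJ/s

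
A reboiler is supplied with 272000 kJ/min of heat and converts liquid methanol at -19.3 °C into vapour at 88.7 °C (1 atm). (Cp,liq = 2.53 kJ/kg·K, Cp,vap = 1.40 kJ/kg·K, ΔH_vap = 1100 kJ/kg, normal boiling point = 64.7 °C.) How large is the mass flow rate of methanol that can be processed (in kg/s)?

ṁ = 3.37 kg/s

Δh = 2.53×(64.7−-19.3) + 1100 + 1.40×(88.7−64.7) = 1346.1 kJ/kg
Q = 272000 kJ/min = 4533.3 kJ/s = 4533.3 kJ/s
ṁ = Q/Δh = 4533.3 / 1346.1 = 3.3677 kg/s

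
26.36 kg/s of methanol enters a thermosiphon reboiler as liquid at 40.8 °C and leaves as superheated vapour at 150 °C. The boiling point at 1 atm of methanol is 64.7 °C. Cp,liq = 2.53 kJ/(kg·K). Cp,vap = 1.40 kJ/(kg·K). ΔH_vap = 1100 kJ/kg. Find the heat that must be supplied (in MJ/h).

Q = 121000 MJ/h

liquid 40.8→64.7 °C: 60.467 kJ/kg
vaporisation at 64.7 °C: 1100 kJ/kg
vapour 64.7→150 °C: 119.42 kJ/kg
Δh = 60.467 + 1100 + 119.42 = 1279.9 kJ/kg
Q = ṁ·Δh = 26.36 kg/s × 1279.9 kJ/kg = 33738 kJ/s
|Q| = 33738 kW = 121460 MJ/h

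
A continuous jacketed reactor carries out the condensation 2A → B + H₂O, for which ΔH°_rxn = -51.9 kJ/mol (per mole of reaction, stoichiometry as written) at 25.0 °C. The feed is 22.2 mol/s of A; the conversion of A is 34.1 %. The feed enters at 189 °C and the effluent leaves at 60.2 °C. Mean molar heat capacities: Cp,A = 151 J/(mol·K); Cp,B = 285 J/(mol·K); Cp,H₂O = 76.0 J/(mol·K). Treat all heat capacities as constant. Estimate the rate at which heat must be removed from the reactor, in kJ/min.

Extent of reaction ξ = 0.341 × 22.2 / 2 = 3.7851 mol/s
Reaction term: ξ·ΔH°_rxn = 3.7851 × -51.9 = -196.45 kJ/s
Sensible, feed 189→25 °C: -549.76 kJ/s
Outlet flows (mol/s): A 14.63, B 3.7851, H₂O 3.7851
Sensible, products 25→60.2 °C: 125.86 kJ/s
Q = ΔH = -620.35 kJ/s = -620.35 kW
Heat removed = 37221 kJ/min

Q_out = 37200 kJ/min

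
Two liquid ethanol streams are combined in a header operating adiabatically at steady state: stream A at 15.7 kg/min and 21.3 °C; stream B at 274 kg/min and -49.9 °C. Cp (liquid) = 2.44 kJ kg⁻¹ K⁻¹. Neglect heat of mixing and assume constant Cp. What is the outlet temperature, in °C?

T_out = -46.0 °C

Energy balance with Q = 0: Σ ṁᵢCp,ᵢ(T_out − Tᵢ) = 0
Σ ṁᵢCp,ᵢTᵢ = 15.7×2.44×21.3 + 274×2.44×-49.9 = -32545
Σ ṁᵢCp,ᵢ = 15.7×2.44 + 274×2.44 = 706.87
T_out = -32545 / 706.87 = -46.041 °C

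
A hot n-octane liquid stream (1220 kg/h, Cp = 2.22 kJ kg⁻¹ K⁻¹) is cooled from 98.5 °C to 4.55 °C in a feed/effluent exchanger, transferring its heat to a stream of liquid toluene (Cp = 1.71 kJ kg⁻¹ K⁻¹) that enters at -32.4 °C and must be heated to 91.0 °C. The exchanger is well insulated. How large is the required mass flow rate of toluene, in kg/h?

Heat released by hot stream: Q = 1220 × 2.22 × (98.5 − 4.55) = 254450 kJ/h
Energy balance on cold side (adiabatic exchanger): Q = ṁ_c·Cp_c·(T_c,out − T_c,in)
ṁ_c = 254450 / [1.71 × (91.0 − -32.4)] = 1205.9 kg/h

ṁ_c = 1210 kg/h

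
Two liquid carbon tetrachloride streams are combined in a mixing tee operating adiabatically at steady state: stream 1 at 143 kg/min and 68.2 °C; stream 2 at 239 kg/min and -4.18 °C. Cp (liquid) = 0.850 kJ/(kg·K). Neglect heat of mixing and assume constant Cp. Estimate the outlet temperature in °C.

Energy balance with Q = 0: Σ ṁᵢCp,ᵢ(T_out − Tᵢ) = 0
T_out = Σ ṁᵢCp,ᵢTᵢ / Σ ṁᵢCp,ᵢ
      = 7440.5 / 324.7 = 22.915 °C

T_out = 22.9 °C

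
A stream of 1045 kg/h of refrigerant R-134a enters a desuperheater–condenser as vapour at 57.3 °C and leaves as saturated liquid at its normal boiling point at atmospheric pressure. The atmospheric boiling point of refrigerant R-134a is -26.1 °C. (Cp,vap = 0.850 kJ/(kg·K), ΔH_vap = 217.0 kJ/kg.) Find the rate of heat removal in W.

Q_c = 83600 W

vapour 57.3→-26.1 °C: -70.89 kJ/kg
condensation at -26.1 °C: -217 kJ/kg
Δh = -70.89 + -217 = -287.89 kJ/kg
Q = ṁ·Δh = 1045 kg/h × -287.89 kJ/kg = -300850 kJ/h
|Q| = 83.568 kW = 83568 W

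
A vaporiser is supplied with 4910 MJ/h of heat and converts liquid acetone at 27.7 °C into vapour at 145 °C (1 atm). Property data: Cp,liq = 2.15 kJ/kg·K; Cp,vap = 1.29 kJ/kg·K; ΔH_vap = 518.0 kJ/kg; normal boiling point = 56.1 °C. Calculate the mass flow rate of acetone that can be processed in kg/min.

ṁ = 118 kg/min

Δh = 2.15×(56.1−27.7) + 518.0 + 1.29×(145−56.1) = 693.74 kJ/kg
Q = 4910 MJ/h = 1363.9 kJ/s = 81833 kJ/min
ṁ = Q/Δh = 81833 / 693.74 = 117.96 kg/min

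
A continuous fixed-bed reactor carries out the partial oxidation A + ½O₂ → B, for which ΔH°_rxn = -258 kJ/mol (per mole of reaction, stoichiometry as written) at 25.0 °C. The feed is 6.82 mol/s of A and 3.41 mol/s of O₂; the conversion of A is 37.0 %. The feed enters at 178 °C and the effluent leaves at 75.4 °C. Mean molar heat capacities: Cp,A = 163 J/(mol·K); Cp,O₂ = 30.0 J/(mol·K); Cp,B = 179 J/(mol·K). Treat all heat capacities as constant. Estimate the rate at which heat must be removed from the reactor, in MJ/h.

Extent of reaction ξ = 0.370 × 6.82 = 2.5234 mol/s
Reaction term: ξ·ΔH°_rxn = 2.5234 × -258 = -651.04 kJ/s
Sensible, feed 178→25 °C: -185.74 kJ/s
Outlet flows (mol/s): A 4.2966, O₂ 2.1483, B 2.5234
Sensible, products 25→75.4 °C: 61.311 kJ/s
Q = ΔH = -775.46 kJ/s = -775.46 kW
Heat removed = 2791.7 MJ/h

Q_out = 2790 MJ/h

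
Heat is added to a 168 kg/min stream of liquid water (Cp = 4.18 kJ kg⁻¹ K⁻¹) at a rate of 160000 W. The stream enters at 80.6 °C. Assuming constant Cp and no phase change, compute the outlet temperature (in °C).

Q = 160000 W = 9600 kJ/min
ΔT = Q/(ṁ·Cp) = 9600/(168×4.18) = 13.671 K
T_out = 80.6 + 13.671 = 94.271 °C

T_out = 94.3 °C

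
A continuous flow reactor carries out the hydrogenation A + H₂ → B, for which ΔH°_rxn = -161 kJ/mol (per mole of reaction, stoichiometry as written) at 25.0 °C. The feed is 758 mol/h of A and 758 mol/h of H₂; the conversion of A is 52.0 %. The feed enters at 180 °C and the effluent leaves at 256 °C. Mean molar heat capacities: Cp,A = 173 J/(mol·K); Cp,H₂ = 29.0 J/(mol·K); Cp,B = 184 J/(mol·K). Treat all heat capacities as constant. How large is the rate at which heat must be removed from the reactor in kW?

Q_out = 14.9 kW

Extent of reaction ξ = 0.520 × 758 = 394.16 mol/h
Reaction term: ξ·ΔH°_rxn = 394.16 × -161 = -63460 kJ/h
Sensible, feed 180→25 °C: -23733 kJ/h
Outlet flows (mol/h): A 363.84, H₂ 363.84, B 394.16
Sensible, products 25→256 °C: 33731 kJ/h
Q = ΔH = -53462 kJ/h = -14.851 kW
Heat removed = 14.851 kW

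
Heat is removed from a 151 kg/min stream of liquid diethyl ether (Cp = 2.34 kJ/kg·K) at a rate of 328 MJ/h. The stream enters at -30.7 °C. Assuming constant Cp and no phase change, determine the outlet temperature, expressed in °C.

T_out = -46.2 °C

Q = 328 MJ/h = 5466.7 kJ/min
ΔT = Q/(ṁ·Cp) = 5466.7/(151×2.34) = 15.471 K
T_out = -30.7 − 15.471 = -46.171 °C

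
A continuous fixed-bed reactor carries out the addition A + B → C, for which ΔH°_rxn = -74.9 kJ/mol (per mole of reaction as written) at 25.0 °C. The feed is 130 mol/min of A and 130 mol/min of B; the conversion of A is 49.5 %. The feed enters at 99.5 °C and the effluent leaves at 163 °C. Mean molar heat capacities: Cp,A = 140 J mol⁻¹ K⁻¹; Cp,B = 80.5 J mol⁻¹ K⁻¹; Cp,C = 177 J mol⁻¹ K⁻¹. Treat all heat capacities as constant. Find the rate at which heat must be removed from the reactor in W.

Extent of reaction ξ = 0.495 × 130 = 64.35 mol/min
Reaction term: ξ·ΔH°_rxn = 64.35 × -74.9 = -4819.8 kJ/min
Sensible, feed 99.5→25 °C: -2135.5 kJ/min
Outlet flows (mol/min): A 65.65, B 65.65, C 64.35
Sensible, products 25→163 °C: 3569.5 kJ/min
Q = ΔH = -3385.9 kJ/min = -56.431 kW
Heat removed = 56431 W

Q_out = 56400 W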